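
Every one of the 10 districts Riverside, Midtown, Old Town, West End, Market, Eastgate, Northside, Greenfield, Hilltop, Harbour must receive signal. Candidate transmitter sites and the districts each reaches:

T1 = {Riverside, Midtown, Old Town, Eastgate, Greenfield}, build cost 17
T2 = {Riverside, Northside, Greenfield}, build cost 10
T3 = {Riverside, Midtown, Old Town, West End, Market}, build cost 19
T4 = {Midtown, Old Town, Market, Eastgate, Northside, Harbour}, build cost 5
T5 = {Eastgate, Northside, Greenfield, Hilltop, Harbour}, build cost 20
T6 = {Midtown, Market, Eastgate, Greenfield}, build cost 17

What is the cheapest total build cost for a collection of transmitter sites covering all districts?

T3, T5 cover every district at build cost 19 + 20 = 39.
Any cover uses at least 2 transmitter sites; among all covering selections none totals below 39.
Greedy by coverage-per-build cost would pick T4, T2, T3, T5 for 54 — worse than the optimum 39.

39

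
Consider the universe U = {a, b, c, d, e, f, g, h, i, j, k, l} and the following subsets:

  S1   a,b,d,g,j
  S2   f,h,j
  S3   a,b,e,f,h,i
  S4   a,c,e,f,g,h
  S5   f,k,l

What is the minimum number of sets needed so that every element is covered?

S1, S3, S4, S5 together cover {a, b, c, d, e, f, g, h, i, j, k, l} — every element.
No 3 of the 5 sets cover everything (all 10 triples fall short), so 4 is minimum.

4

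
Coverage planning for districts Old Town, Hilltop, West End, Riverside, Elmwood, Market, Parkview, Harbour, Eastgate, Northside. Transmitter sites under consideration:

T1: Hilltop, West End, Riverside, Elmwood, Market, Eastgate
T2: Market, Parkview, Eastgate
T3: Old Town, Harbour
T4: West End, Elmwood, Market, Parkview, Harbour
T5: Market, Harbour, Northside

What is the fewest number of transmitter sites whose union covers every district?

4

T1, T2, T3, T5 together cover {Old Town, Hilltop, West End, Riverside, Elmwood, Market, Parkview, Harbour, Eastgate, Northside} — every district.
No 3 of the 5 transmitter sites cover everything (all 10 triples fall short), so 4 is minimum.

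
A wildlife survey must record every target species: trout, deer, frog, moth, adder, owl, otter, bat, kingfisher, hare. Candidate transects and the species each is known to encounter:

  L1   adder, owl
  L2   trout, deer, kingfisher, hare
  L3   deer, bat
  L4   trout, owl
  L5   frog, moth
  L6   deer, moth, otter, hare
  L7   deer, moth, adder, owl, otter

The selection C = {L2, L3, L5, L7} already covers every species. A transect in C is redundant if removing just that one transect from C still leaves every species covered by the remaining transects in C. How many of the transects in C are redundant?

0

Drop L2: trout, kingfisher, hare uncovered — not redundant.
Drop L3: bat uncovered — not redundant.
Drop L5: frog uncovered — not redundant.
Drop L7: adder, owl, otter uncovered — not redundant.
None of the transects in C is redundant.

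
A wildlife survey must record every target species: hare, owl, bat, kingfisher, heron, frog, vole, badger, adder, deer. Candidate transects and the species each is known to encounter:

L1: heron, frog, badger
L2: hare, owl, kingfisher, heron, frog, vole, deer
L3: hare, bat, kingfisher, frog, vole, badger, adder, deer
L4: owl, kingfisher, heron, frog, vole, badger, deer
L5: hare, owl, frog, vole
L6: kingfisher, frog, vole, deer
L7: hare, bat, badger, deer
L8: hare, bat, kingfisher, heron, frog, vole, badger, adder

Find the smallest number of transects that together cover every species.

2

L2, L3 together cover {hare, owl, bat, kingfisher, heron, frog, vole, badger, adder, deer} — every species.
No single transect contains all 10 species, so 2 is optimal.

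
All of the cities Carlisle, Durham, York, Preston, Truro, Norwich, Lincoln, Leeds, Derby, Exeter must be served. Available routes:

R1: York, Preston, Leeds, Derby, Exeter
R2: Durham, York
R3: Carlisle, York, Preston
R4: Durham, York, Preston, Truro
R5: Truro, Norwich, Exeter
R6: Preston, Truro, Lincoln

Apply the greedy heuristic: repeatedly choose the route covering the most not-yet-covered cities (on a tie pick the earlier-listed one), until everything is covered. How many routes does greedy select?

5

Pick 1: R1 covers 5 new cities (York, Preston, Leeds, Derby, Exeter).
Pick 2: R4 covers 2 new cities (Durham, Truro).
Pick 3: R3 covers 1 new cities (Carlisle).
Pick 4: R5 covers 1 new cities (Norwich).
Pick 5: R6 covers 1 new cities (Lincoln).
Greedy uses 5 routes.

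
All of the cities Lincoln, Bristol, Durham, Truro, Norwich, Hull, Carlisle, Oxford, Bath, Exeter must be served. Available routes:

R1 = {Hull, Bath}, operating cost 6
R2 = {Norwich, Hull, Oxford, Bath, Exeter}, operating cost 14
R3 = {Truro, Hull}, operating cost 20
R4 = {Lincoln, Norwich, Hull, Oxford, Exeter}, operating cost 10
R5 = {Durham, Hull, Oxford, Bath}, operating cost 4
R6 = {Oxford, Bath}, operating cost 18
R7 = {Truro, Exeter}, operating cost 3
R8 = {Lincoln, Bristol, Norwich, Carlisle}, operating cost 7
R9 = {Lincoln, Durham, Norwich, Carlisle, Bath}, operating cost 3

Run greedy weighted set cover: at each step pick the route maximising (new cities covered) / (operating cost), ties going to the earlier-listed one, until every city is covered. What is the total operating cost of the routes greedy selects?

Pick 1: R9 adds 5 new (Lincoln, Durham, Norwich, Carlisle, Bath) at operating cost 3 (ratio 5/3).
Pick 2: R7 adds 2 new (Truro, Exeter) at operating cost 3 (ratio 2/3).
Pick 3: R5 adds 2 new (Hull, Oxford) at operating cost 4 (ratio 2/4).
Pick 4: R8 adds 1 new (Bristol) at operating cost 7 (ratio 1/7).
Greedy total operating cost: 3 + 3 + 4 + 7 = 17. (The true optimum is 14, so greedy overshoots here.)

17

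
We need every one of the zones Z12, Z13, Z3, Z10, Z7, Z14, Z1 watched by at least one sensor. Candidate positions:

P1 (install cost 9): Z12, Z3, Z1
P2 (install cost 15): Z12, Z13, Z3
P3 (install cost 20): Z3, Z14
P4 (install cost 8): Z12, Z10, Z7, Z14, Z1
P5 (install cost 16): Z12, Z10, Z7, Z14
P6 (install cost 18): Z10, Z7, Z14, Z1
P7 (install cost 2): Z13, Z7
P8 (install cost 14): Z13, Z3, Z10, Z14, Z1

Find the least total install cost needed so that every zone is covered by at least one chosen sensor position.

19

P1, P4, P7 cover every zone at install cost 9 + 8 + 2 = 19.
Any cover uses at least 2 sensor positions; among all covering selections none totals below 19.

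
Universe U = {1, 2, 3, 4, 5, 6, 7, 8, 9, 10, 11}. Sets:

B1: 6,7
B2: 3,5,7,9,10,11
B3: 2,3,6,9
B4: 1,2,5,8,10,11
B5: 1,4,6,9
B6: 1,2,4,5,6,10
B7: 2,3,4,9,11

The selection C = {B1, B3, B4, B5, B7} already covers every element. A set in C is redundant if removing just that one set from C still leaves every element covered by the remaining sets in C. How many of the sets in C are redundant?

3

Drop B1: 7 uncovered — not redundant.
Drop B3: the rest still cover every element — redundant.
Drop B4: 5, 8, 10 uncovered — not redundant.
Drop B5: the rest still cover every element — redundant.
Drop B7: the rest still cover every element — redundant.
3 redundant: B3, B5, B7.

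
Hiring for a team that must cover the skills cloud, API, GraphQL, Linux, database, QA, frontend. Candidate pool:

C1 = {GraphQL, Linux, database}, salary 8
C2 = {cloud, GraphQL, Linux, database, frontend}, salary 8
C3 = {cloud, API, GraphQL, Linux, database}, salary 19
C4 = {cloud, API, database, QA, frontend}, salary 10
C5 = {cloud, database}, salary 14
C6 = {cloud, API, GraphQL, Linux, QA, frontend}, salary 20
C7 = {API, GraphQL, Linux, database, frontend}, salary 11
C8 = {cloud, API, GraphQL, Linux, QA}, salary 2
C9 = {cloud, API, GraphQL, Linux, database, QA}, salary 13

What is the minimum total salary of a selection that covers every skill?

10

C2, C8 cover every skill at salary 8 + 2 = 10.
Any cover uses at least 2 candidates; among all covering selections none totals below 10.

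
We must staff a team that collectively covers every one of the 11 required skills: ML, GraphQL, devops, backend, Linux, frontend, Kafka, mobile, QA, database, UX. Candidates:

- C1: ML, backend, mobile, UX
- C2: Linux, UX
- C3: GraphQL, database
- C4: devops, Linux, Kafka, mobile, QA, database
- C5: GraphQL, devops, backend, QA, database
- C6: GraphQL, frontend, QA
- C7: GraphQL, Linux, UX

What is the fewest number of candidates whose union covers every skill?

C1, C4, C6 together cover {ML, GraphQL, devops, backend, Linux, frontend, Kafka, mobile, QA, database, UX} — every skill.
No 2 of the 7 candidates cover everything (all 21 pairs fall short), so 3 is minimum.

3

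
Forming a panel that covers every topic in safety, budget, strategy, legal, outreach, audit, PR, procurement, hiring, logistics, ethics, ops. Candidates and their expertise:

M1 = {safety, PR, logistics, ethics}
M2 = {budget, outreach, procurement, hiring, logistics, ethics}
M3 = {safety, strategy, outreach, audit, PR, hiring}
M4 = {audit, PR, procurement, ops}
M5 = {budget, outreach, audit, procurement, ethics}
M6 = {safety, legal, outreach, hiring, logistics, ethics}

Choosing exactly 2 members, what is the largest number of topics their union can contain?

10

Choosing M2, M3 covers {safety, budget, strategy, outreach, audit, PR, procurement, hiring, logistics, ethics} — 10 topics.
No choice of 2 members does better; here legal, ops are left uncovered.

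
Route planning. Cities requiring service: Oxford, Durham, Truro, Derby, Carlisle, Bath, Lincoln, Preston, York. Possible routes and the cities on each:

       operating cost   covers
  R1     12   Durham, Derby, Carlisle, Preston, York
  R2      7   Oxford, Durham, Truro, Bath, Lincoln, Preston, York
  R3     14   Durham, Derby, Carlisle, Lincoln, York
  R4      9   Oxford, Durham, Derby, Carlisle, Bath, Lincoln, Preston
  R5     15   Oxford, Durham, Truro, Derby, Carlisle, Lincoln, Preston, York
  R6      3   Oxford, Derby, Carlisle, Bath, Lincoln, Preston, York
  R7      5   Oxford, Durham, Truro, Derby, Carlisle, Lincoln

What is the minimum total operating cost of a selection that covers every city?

8

R6, R7 cover every city at operating cost 3 + 5 = 8.
Any cover uses at least 2 routes; among all covering selections none totals below 8.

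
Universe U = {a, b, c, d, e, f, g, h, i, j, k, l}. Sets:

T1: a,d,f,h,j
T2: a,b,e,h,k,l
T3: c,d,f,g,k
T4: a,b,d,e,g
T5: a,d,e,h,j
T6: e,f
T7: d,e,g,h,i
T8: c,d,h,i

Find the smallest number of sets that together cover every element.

T1, T2, T3, T7 together cover {a, b, c, d, e, f, g, h, i, j, k, l} — every element.
No 3 of the 8 sets cover everything (all 56 triples fall short), so 4 is minimum.

4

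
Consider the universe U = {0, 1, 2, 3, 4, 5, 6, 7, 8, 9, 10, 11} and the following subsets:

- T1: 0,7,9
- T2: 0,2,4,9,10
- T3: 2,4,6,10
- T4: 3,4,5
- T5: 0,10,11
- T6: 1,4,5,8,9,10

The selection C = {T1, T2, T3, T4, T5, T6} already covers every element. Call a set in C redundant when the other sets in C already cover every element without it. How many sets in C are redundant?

Drop T1: 7 uncovered — not redundant.
Drop T2: the rest still cover every element — redundant.
Drop T3: 6 uncovered — not redundant.
Drop T4: 3 uncovered — not redundant.
Drop T5: 11 uncovered — not redundant.
Drop T6: 1, 8 uncovered — not redundant.
1 redundant: T2.

1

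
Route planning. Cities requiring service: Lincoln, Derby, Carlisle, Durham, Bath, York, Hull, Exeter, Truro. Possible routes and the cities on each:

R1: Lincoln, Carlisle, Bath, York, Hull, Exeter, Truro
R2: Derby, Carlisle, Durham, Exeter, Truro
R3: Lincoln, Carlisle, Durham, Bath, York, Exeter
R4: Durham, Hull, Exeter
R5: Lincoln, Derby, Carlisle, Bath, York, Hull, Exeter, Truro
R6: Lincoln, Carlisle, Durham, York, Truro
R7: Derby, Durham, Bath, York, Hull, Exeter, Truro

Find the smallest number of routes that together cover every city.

R1, R2 together cover {Lincoln, Derby, Carlisle, Durham, Bath, York, Hull, Exeter, Truro} — every city.
No single route contains all 9 cities, so 2 is optimal.

2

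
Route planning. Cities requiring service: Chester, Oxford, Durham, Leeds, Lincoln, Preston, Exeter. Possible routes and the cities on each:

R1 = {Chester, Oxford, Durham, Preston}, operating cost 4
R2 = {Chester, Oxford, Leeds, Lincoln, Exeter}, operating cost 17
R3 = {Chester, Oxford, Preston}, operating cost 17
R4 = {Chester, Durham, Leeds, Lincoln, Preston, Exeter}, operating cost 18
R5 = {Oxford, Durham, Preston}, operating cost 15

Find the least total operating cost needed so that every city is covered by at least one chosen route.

21

R1, R2 cover every city at operating cost 4 + 17 = 21.
Any cover uses at least 2 routes; among all covering selections none totals below 21.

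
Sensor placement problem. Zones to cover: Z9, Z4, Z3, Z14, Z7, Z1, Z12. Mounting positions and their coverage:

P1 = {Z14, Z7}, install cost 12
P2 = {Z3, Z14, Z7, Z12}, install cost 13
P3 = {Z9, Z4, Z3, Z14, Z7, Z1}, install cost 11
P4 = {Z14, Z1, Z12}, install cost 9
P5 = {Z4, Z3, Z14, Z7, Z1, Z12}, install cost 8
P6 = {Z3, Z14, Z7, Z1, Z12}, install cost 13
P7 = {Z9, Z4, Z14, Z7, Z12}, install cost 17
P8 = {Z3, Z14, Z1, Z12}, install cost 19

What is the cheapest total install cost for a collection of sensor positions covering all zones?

19

P3, P5 cover every zone at install cost 11 + 8 = 19.
Any cover uses at least 2 sensor positions; among all covering selections none totals below 19.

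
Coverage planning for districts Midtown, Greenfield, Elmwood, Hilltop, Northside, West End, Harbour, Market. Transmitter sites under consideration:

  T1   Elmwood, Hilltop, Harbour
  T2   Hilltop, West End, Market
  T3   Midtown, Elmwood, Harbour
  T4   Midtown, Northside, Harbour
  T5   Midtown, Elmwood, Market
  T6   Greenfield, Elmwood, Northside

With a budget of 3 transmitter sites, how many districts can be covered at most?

8

Choosing T2, T3, T6 covers {Midtown, Greenfield, Elmwood, Hilltop, Northside, West End, Harbour, Market} — 8 districts.
That is all 8 districts.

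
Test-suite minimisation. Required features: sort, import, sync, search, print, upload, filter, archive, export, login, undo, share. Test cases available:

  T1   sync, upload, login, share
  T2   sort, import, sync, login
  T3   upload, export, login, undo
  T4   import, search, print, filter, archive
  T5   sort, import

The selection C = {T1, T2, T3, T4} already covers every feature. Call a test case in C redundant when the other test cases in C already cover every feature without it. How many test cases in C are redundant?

Drop T1: share uncovered — not redundant.
Drop T2: sort uncovered — not redundant.
Drop T3: export, undo uncovered — not redundant.
Drop T4: search, print, filter, archive uncovered — not redundant.
None of the test cases in C is redundant.

0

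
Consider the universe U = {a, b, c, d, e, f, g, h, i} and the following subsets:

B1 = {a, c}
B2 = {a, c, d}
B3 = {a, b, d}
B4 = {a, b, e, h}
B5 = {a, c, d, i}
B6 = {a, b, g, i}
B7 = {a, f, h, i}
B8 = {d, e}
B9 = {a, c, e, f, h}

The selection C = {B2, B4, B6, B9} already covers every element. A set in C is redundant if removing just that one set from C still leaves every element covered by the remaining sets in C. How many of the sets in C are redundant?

1

Drop B2: d uncovered — not redundant.
Drop B4: the rest still cover every element — redundant.
Drop B6: g, i uncovered — not redundant.
Drop B9: f uncovered — not redundant.
1 redundant: B4.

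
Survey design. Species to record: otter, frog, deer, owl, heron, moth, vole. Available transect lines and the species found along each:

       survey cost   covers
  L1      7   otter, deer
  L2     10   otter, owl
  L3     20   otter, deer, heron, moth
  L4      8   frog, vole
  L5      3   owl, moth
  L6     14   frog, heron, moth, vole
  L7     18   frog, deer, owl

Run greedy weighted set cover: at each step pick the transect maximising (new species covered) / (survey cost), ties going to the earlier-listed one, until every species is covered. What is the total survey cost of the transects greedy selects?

Pick 1: L5 adds 2 new (owl, moth) at survey cost 3 (ratio 2/3).
Pick 2: L1 adds 2 new (otter, deer) at survey cost 7 (ratio 2/7).
Pick 3: L4 adds 2 new (frog, vole) at survey cost 8 (ratio 2/8).
Pick 4: L6 adds 1 new (heron) at survey cost 14 (ratio 1/14).
Greedy total survey cost: 3 + 7 + 8 + 14 = 32. (The true optimum is 24, so greedy overshoots here.)

32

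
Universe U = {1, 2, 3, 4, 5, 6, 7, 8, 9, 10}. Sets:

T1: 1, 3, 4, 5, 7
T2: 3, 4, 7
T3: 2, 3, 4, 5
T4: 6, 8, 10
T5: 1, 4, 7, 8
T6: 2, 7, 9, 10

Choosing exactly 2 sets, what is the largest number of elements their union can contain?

Choosing T1, T4 covers {1, 3, 4, 5, 6, 7, 8, 10} — 8 elements.
No choice of 2 sets does better; here 2, 9 are left uncovered.

8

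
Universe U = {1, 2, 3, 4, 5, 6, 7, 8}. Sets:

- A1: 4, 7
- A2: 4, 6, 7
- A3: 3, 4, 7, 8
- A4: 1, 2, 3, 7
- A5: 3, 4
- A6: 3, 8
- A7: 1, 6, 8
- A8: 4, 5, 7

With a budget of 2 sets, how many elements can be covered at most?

Choosing A2, A4 covers {1, 2, 3, 4, 6, 7} — 6 elements.
No choice of 2 sets does better; here 5, 8 are left uncovered.

6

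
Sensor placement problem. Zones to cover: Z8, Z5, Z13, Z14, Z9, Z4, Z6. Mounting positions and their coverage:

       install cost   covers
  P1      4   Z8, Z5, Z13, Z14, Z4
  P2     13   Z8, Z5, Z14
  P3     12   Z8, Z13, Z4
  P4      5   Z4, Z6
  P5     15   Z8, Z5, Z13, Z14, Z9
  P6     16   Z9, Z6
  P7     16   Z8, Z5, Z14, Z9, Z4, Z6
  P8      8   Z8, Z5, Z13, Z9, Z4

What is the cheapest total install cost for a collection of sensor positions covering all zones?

17

P1, P4, P8 cover every zone at install cost 4 + 5 + 8 = 17.
Any cover uses at least 2 sensor positions; among all covering selections none totals below 17.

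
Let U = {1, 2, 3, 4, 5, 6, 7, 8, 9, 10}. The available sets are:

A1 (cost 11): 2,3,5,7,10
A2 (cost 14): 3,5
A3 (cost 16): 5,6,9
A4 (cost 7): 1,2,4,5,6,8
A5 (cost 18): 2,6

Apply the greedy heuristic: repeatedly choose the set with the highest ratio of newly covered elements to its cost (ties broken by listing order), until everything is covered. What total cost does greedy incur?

34

Pick 1: A4 adds 6 new (1, 2, 4, 5, 6, 8) at cost 7 (ratio 6/7).
Pick 2: A1 adds 3 new (3, 7, 10) at cost 11 (ratio 3/11).
Pick 3: A3 adds 1 new (9) at cost 16 (ratio 1/16).
Greedy total cost: 7 + 11 + 16 = 34.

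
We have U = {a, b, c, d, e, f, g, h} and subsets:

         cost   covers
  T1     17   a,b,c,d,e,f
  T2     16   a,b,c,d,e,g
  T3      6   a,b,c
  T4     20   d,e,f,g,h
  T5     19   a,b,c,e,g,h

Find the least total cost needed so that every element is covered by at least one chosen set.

T3, T4 cover every element at cost 6 + 20 = 26.
Any cover uses at least 2 sets; among all covering selections none totals below 26.

26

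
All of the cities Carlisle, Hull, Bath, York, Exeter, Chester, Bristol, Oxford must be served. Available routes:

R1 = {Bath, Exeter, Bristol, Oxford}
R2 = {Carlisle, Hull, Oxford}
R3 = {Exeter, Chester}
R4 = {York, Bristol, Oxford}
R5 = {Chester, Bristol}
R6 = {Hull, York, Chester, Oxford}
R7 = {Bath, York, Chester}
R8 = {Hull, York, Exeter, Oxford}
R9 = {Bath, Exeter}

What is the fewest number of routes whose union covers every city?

R1, R2, R6 together cover {Carlisle, Hull, Bath, York, Exeter, Chester, Bristol, Oxford} — every city.
No 2 of the 9 routes cover everything (all 36 pairs fall short), so 3 is minimum.

3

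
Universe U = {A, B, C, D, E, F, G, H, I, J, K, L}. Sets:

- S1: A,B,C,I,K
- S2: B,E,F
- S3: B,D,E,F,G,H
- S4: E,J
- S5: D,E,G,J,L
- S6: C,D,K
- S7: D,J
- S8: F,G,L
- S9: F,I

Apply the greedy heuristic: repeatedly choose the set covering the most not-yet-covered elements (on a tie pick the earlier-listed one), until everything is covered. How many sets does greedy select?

Pick 1: S3 covers 6 new elements (B, D, E, F, G, H).
Pick 2: S1 covers 4 new elements (A, C, I, K).
Pick 3: S5 covers 2 new elements (J, L).
Greedy uses 3 sets.

3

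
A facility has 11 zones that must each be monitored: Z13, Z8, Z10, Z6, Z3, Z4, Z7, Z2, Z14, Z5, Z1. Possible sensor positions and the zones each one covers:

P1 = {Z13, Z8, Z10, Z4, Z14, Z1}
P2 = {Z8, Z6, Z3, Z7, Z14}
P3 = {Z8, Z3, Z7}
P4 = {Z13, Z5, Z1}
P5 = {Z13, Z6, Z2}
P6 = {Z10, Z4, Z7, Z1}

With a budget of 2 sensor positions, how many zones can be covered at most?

Choosing P1, P2 covers {Z13, Z8, Z10, Z6, Z3, Z4, Z7, Z14, Z1} — 9 zones.
No choice of 2 sensor positions does better; here Z2, Z5 are left uncovered.

9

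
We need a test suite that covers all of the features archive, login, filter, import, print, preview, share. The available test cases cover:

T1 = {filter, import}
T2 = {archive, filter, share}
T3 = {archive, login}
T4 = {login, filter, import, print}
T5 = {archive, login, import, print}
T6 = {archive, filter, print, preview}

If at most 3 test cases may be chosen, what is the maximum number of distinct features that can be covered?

Choosing T2, T4, T6 covers {archive, login, filter, import, print, preview, share} — 7 features.
That is all 7 features.

7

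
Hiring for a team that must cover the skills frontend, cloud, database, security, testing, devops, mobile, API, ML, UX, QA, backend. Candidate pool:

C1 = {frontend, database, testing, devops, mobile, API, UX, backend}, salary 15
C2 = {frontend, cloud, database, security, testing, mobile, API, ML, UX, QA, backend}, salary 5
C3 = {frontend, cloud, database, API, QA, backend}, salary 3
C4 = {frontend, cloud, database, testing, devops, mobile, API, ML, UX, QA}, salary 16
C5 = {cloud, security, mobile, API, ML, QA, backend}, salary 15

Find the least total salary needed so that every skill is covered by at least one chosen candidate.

20

C1, C2 cover every skill at salary 15 + 5 = 20.
Any cover uses at least 2 candidates; among all covering selections none totals below 20.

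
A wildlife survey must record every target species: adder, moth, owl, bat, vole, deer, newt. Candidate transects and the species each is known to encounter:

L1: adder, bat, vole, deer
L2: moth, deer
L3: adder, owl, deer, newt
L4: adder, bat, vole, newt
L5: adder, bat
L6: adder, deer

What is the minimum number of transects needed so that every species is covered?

3

L1, L2, L3 together cover {adder, moth, owl, bat, vole, deer, newt} — every species.
No 2 of the 6 transects cover everything (all 15 pairs fall short), so 3 is minimum.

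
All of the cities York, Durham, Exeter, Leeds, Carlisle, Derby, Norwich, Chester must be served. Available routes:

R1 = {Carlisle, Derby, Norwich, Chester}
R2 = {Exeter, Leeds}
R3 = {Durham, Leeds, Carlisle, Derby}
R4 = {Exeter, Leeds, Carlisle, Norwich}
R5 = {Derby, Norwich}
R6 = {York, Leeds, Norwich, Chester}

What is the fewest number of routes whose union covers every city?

R2, R3, R6 together cover {York, Durham, Exeter, Leeds, Carlisle, Derby, Norwich, Chester} — every city.
No 2 of the 6 routes cover everything (all 15 pairs fall short), so 3 is minimum.
Greedy (largest uncovered first) would take R1, R2, R3, R6 — 4 routes — but 3 suffice.

3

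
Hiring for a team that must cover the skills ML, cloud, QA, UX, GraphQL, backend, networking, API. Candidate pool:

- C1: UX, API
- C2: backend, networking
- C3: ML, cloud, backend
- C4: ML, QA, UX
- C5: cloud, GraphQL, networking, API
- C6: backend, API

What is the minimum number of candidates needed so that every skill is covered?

3

C2, C4, C5 together cover {ML, cloud, QA, UX, GraphQL, backend, networking, API} — every skill.
No 2 of the 6 candidates cover everything (all 15 pairs fall short), so 3 is minimum.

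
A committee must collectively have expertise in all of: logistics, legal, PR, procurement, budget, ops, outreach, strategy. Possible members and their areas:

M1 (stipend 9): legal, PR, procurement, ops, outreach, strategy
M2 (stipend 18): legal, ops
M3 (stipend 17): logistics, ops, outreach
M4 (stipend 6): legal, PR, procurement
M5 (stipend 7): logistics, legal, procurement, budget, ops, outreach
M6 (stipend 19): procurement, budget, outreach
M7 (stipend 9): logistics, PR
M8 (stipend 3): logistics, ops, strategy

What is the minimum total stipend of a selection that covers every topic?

16

M1, M5 cover every topic at stipend 9 + 7 = 16.
Any cover uses at least 2 members; among all covering selections none totals below 16.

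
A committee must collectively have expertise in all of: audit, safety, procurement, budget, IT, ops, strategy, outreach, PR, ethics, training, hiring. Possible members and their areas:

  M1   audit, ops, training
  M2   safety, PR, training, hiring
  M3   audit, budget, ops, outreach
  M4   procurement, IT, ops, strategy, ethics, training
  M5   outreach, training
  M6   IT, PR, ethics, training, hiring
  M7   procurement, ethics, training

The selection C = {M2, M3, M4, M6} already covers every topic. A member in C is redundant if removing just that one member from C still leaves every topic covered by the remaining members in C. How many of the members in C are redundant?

1

Drop M2: safety uncovered — not redundant.
Drop M3: audit, budget, outreach uncovered — not redundant.
Drop M4: procurement, strategy uncovered — not redundant.
Drop M6: the rest still cover every topic — redundant.
1 redundant: M6.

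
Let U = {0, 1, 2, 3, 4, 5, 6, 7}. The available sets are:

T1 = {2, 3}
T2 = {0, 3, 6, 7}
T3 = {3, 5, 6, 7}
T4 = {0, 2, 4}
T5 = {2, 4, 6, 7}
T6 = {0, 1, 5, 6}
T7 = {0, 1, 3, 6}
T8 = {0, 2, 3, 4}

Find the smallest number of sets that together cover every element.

T1, T5, T6 together cover {0, 1, 2, 3, 4, 5, 6, 7} — every element.
No 2 of the 8 sets cover everything (all 28 pairs fall short), so 3 is minimum.

3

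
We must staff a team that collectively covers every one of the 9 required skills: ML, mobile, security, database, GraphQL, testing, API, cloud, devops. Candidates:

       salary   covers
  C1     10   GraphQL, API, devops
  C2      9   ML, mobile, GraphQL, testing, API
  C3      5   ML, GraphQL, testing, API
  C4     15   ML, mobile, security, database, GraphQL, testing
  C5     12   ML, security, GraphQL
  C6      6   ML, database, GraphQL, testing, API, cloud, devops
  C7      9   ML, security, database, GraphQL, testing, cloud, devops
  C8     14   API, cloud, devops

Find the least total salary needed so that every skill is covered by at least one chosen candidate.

18

C2, C7 cover every skill at salary 9 + 9 = 18.
Any cover uses at least 2 candidates; among all covering selections none totals below 18.
Greedy by coverage-per-salary would pick C6, C4 for 21 — worse than the optimum 18.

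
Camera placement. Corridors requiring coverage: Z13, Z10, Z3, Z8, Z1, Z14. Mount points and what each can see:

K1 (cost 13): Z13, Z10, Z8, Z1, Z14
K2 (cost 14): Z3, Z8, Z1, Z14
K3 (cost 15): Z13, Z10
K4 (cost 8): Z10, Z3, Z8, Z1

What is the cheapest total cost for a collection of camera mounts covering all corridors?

K1, K4 cover every corridor at cost 13 + 8 = 21.
Any cover uses at least 2 camera mounts; among all covering selections none totals below 21.

21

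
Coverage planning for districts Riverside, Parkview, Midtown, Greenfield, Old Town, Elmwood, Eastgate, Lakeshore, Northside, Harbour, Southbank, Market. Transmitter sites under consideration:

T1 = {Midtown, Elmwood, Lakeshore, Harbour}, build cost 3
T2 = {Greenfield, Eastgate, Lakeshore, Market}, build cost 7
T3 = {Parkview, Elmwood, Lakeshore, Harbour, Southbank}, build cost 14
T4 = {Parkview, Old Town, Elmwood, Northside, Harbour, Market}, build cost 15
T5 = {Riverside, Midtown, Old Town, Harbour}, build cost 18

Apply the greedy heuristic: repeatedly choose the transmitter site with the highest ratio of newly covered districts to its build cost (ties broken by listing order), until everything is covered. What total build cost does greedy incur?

Pick 1: T1 adds 4 new (Midtown, Elmwood, Lakeshore, Harbour) at build cost 3 (ratio 4/3).
Pick 2: T2 adds 3 new (Greenfield, Eastgate, Market) at build cost 7 (ratio 3/7).
Pick 3: T4 adds 3 new (Parkview, Old Town, Northside) at build cost 15 (ratio 3/15).
Pick 4: T3 adds 1 new (Southbank) at build cost 14 (ratio 1/14).
Pick 5: T5 adds 1 new (Riverside) at build cost 18 (ratio 1/18).
Greedy total build cost: 3 + 7 + 15 + 14 + 18 = 57. (The true optimum is 54, so greedy overshoots here.)

57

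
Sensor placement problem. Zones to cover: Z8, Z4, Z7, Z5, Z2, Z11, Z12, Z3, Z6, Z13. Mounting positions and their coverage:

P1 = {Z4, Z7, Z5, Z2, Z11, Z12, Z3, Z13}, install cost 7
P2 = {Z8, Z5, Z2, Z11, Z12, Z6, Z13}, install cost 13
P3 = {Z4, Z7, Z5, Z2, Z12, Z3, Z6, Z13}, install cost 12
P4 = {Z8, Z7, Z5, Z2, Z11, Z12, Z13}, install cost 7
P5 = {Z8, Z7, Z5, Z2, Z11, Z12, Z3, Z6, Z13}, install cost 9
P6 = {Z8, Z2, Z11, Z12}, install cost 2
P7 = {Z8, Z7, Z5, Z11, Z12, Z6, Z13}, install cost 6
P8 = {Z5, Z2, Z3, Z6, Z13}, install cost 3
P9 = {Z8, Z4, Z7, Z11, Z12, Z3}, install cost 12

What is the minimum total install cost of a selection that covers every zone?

P1, P6, P8 cover every zone at install cost 7 + 2 + 3 = 12.
Any cover uses at least 2 sensor positions; among all covering selections none totals below 12.

12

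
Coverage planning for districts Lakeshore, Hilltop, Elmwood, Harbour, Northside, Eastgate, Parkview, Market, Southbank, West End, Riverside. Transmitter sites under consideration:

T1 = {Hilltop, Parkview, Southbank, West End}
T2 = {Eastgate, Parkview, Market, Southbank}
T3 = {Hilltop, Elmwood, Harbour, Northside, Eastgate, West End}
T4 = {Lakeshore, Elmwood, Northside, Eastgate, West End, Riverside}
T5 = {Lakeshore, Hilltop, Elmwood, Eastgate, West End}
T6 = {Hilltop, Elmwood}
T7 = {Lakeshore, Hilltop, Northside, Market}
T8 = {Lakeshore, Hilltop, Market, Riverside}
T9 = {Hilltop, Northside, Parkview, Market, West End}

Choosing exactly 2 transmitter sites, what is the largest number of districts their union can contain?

Choosing T1, T4 covers {Lakeshore, Hilltop, Elmwood, Northside, Eastgate, Parkview, Southbank, West End, Riverside} — 9 districts.
No choice of 2 transmitter sites does better; here Harbour, Market are left uncovered.

9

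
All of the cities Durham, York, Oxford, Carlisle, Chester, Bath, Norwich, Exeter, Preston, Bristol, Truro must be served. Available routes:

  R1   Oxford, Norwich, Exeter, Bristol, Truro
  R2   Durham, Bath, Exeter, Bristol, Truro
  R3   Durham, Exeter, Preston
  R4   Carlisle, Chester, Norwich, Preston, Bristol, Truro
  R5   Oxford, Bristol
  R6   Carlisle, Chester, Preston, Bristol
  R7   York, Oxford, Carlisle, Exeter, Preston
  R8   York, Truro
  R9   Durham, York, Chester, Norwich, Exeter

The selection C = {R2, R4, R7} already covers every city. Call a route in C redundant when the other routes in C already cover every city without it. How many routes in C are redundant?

0

Drop R2: Durham, Bath uncovered — not redundant.
Drop R4: Chester, Norwich uncovered — not redundant.
Drop R7: York, Oxford uncovered — not redundant.
None of the routes in C is redundant.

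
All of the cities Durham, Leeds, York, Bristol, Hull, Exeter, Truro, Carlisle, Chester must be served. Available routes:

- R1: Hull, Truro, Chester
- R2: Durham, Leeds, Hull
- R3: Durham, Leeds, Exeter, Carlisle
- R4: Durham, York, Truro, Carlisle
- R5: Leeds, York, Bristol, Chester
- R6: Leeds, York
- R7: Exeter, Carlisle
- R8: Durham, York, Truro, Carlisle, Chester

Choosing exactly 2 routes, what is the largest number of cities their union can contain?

7

Choosing R1, R3 covers {Durham, Leeds, Hull, Exeter, Truro, Carlisle, Chester} — 7 cities.
No choice of 2 routes does better; here York, Bristol are left uncovered.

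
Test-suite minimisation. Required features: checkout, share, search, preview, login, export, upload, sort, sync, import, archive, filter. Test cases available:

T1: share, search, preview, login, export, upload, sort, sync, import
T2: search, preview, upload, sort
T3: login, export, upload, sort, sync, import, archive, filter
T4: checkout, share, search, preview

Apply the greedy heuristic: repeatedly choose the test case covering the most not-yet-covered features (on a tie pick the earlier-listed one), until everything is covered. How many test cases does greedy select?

Pick 1: T1 covers 9 new features (share, search, preview, login, export, upload, sort, sync, import).
Pick 2: T3 covers 2 new features (archive, filter).
Pick 3: T4 covers 1 new features (checkout).
Greedy uses 3 test cases. (The true minimum is 2.)

3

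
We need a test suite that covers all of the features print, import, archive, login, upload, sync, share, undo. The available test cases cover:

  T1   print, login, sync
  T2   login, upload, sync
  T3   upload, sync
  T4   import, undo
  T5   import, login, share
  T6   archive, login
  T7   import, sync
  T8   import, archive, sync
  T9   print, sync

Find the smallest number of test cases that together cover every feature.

5

T1, T2, T4, T5, T6 together cover {print, import, archive, login, upload, sync, share, undo} — every feature.
No 4 of the 9 test cases cover everything (all 126 size-4 selections fall short), so 5 is minimum.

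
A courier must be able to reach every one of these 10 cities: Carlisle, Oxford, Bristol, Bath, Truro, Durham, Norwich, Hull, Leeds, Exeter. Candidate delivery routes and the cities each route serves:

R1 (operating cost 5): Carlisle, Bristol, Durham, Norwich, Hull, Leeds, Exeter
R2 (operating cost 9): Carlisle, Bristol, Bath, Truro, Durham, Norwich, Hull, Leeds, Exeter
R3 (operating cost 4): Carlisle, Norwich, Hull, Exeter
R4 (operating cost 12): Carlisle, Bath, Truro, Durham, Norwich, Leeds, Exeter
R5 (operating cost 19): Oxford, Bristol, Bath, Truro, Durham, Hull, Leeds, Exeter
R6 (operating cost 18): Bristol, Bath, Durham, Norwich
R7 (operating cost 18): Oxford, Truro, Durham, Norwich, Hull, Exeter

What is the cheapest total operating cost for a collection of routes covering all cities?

23

R3, R5 cover every city at operating cost 4 + 19 = 23.
Any cover uses at least 2 routes; among all covering selections none totals below 23.
Greedy by coverage-per-operating cost would pick R1, R2, R7 for 32 — worse than the optimum 23.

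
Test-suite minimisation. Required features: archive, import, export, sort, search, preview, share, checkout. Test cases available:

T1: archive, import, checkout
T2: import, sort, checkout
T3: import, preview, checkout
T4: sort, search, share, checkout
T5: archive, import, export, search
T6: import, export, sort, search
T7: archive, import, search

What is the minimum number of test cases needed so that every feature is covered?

T3, T4, T5 together cover {archive, import, export, sort, search, preview, share, checkout} — every feature.
No 2 of the 7 test cases cover everything (all 21 pairs fall short), so 3 is minimum.

3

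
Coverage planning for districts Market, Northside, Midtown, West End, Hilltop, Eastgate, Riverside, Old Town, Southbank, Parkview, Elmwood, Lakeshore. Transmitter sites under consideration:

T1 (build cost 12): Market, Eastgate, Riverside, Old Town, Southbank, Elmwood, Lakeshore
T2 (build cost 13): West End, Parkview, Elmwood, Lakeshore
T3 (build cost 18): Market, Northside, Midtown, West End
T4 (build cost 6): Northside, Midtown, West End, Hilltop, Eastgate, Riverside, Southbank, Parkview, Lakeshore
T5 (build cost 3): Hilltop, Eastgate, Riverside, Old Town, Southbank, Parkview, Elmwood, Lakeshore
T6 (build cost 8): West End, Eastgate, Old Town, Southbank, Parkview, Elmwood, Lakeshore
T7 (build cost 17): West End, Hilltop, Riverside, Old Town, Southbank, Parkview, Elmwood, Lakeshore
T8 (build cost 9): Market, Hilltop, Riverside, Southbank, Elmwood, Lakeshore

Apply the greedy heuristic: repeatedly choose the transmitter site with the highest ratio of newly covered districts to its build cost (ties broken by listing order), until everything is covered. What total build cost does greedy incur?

18

Pick 1: T5 adds 8 new (Hilltop, Eastgate, Riverside, Old Town, Southbank, Parkview, Elmwood, Lakeshore) at build cost 3 (ratio 8/3).
Pick 2: T4 adds 3 new (Northside, Midtown, West End) at build cost 6 (ratio 3/6).
Pick 3: T8 adds 1 new (Market) at build cost 9 (ratio 1/9).
Greedy total build cost: 3 + 6 + 9 = 18.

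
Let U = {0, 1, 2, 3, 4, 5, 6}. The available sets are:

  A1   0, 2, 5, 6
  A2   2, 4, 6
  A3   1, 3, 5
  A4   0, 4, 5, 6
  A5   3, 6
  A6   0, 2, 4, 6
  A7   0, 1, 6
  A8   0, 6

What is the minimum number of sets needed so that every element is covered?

A3, A6 together cover {0, 1, 2, 3, 4, 5, 6} — every element.
No single set contains all 7 elements, so 2 is optimal.
Greedy (largest uncovered first) would take A1, A3, A2 — 3 sets — but 2 suffice.

2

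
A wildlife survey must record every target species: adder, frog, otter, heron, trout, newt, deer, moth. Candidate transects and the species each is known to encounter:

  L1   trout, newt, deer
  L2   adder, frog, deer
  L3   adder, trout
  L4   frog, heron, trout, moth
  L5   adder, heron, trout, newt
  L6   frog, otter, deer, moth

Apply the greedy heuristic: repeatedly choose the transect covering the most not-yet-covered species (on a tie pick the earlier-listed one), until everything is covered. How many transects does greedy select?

4

Pick 1: L4 covers 4 new species (frog, heron, trout, moth).
Pick 2: L1 covers 2 new species (newt, deer).
Pick 3: L2 covers 1 new species (adder).
Pick 4: L6 covers 1 new species (otter).
Greedy uses 4 transects. (The true minimum is 2.)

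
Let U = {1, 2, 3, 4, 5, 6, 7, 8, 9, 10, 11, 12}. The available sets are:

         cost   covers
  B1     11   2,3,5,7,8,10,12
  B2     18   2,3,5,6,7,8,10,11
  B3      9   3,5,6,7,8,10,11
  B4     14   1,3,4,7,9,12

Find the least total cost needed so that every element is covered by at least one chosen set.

32

B2, B4 cover every element at cost 18 + 14 = 32.
Any cover uses at least 2 sets; among all covering selections none totals below 32.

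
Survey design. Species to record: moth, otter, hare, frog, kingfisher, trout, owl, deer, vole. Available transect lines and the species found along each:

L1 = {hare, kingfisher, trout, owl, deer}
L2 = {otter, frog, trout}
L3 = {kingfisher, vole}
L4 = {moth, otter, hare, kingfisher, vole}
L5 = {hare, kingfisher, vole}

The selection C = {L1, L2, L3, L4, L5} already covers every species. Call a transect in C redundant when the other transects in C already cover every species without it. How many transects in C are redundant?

Drop L1: owl, deer uncovered — not redundant.
Drop L2: frog uncovered — not redundant.
Drop L3: the rest still cover every species — redundant.
Drop L4: moth uncovered — not redundant.
Drop L5: the rest still cover every species — redundant.
2 redundant: L3, L5.

2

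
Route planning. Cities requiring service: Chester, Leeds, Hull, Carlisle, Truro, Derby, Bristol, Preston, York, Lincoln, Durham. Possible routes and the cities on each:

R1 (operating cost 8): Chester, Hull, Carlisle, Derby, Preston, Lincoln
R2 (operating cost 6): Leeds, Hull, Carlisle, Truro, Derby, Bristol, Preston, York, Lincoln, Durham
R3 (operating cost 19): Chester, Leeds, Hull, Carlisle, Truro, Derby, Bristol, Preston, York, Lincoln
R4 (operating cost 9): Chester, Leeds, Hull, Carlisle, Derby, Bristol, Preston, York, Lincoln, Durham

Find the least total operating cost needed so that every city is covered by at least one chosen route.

14

R1, R2 cover every city at operating cost 8 + 6 = 14.
Any cover uses at least 2 routes; among all covering selections none totals below 14.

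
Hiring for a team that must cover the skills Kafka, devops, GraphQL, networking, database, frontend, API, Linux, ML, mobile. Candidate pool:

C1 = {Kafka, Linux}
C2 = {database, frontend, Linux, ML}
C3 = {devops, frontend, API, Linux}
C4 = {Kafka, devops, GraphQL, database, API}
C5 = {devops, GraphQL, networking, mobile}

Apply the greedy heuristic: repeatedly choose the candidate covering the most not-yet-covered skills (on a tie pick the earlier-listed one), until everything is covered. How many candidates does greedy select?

Pick 1: C4 covers 5 new skills (Kafka, devops, GraphQL, database, API).
Pick 2: C2 covers 3 new skills (frontend, Linux, ML).
Pick 3: C5 covers 2 new skills (networking, mobile).
Greedy uses 3 candidates.

3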